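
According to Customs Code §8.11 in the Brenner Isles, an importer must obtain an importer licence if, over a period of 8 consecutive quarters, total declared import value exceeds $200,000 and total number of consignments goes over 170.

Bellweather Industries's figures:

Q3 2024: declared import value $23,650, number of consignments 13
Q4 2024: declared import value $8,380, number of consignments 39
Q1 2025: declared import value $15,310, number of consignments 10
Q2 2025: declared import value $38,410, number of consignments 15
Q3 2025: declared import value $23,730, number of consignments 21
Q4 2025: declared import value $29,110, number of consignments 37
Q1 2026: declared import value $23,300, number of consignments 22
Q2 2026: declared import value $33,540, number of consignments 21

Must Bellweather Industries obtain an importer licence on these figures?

No

Total declared import value: $23,650 + $8,380 + $15,310 + $38,410 + $23,730 + $29,110 + $23,300 + $33,540 = $195,430 (≤ $200,000).
Total number of consignments: 13 + 39 + 10 + 15 + 21 + 37 + 22 + 21 = 178 (> 170).
The test is 'and': the rule requires both, and at least one is not exceeded.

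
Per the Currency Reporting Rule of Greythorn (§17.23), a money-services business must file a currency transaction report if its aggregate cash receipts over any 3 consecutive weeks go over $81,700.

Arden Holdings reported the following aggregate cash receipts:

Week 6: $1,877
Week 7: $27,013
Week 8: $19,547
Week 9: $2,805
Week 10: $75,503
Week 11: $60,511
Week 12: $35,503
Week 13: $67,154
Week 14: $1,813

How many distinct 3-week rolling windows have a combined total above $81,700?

Week 6–Week 8: $1,877 + $27,013 + $19,547 = $48,437 (under)
Week 7–Week 9: $27,013 + $19,547 + $2,805 = $49,365 (under)
Week 8–Week 10: $19,547 + $2,805 + $75,503 = $97,855 (over)
Week 9–Week 11: $2,805 + $75,503 + $60,511 = $138,819 (over)
Week 10–Week 12: $75,503 + $60,511 + $35,503 = $171,517 (over)
Week 11–Week 13: $60,511 + $35,503 + $67,154 = $163,168 (over)
Week 12–Week 14: $35,503 + $67,154 + $1,813 = $104,470 (over)
5 windows exceed the threshold.

5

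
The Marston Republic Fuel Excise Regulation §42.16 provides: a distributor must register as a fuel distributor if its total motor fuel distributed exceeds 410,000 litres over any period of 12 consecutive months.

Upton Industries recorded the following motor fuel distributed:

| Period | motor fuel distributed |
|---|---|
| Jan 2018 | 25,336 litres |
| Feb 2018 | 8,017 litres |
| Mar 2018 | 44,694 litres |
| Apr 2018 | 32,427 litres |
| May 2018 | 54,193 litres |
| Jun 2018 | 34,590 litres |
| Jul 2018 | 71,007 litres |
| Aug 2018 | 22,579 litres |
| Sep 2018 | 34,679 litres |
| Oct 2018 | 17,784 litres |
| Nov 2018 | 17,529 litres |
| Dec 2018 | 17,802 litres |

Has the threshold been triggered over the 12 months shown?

No

Total motor fuel distributed: 25,336 litres + 8,017 litres + 44,694 litres + 32,427 litres + 54,193 litres + 34,590 litres + 71,007 litres + 22,579 litres + 34,679 litres + 17,784 litres + 17,529 litres + 17,802 litres = 380,637 litres.
380,637 litres ≤ 410,000 litres, so the threshold is not exceeded.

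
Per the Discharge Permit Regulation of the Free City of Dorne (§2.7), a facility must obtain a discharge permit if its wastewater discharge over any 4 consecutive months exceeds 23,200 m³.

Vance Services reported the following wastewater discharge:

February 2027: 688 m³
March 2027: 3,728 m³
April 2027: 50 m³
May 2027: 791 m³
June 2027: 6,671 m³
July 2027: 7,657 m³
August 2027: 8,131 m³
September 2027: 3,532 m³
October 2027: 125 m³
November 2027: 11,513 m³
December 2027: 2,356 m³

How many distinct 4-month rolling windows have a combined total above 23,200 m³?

3

February 2027–May 2027: 688 m³ + 3,728 m³ + 50 m³ + 791 m³ = 5,257 m³ (under)
March 2027–June 2027: 3,728 m³ + 50 m³ + 791 m³ + 6,671 m³ = 11,240 m³ (under)
April 2027–July 2027: 50 m³ + 791 m³ + 6,671 m³ + 7,657 m³ = 15,169 m³ (under)
May 2027–August 2027: 791 m³ + 6,671 m³ + 7,657 m³ + 8,131 m³ = 23,250 m³ (over)
June 2027–September 2027: 6,671 m³ + 7,657 m³ + 8,131 m³ + 3,532 m³ = 25,991 m³ (over)
July 2027–October 2027: 7,657 m³ + 8,131 m³ + 3,532 m³ + 125 m³ = 19,445 m³ (under)
August 2027–November 2027: 8,131 m³ + 3,532 m³ + 125 m³ + 11,513 m³ = 23,301 m³ (over)
September 2027–December 2027: 3,532 m³ + 125 m³ + 11,513 m³ + 2,356 m³ = 17,526 m³ (under)
3 windows exceed the threshold.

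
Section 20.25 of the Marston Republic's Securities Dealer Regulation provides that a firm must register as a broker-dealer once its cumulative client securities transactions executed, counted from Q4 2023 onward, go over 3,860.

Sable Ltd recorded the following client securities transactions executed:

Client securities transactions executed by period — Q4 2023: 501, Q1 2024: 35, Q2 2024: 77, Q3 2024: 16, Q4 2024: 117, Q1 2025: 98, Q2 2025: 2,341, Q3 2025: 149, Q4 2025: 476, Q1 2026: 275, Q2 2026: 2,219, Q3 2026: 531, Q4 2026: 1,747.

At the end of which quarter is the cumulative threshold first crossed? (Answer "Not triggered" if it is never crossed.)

Q1 2026

Through Q4 2023: 501
Through Q1 2024: 536
Through Q2 2024: 613
Through Q3 2024: 629
Through Q4 2024: 746
Through Q1 2025: 844
Through Q2 2025: 3,185
Through Q3 2025: 3,334
Through Q4 2025: 3,810
Through Q1 2026: 4,085 ← exceeds threshold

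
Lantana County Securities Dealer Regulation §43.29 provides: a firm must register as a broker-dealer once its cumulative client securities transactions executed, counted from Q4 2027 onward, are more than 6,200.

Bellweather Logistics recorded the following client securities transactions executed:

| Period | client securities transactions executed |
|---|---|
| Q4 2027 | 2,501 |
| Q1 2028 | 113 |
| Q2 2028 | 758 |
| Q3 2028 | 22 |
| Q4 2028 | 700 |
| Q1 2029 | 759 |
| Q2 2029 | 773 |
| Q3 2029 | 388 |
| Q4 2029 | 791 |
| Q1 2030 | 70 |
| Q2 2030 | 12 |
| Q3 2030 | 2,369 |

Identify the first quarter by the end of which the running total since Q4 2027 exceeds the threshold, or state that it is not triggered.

Through Q4 2027: 2,501
Through Q1 2028: 2,614
Through Q2 2028: 3,372
Through Q3 2028: 3,394
Through Q4 2028: 4,094
Through Q1 2029: 4,853
Through Q2 2029: 5,626
Through Q3 2029: 6,014
Through Q4 2029: 6,805 ← exceeds threshold

Q4 2029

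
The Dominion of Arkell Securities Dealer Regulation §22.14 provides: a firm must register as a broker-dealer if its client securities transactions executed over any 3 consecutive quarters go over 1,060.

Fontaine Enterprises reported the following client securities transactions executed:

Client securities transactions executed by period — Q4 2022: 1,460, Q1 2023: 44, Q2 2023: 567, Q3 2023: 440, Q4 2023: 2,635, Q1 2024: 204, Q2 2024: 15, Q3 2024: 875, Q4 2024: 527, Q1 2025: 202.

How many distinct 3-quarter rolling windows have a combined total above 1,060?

7

Q4 2022–Q2 2023: 1,460 + 44 + 567 = 2,071 (over)
Q1 2023–Q3 2023: 44 + 567 + 440 = 1,051 (under)
Q2 2023–Q4 2023: 567 + 440 + 2,635 = 3,642 (over)
Q3 2023–Q1 2024: 440 + 2,635 + 204 = 3,279 (over)
Q4 2023–Q2 2024: 2,635 + 204 + 15 = 2,854 (over)
Q1 2024–Q3 2024: 204 + 15 + 875 = 1,094 (over)
Q2 2024–Q4 2024: 15 + 875 + 527 = 1,417 (over)
Q3 2024–Q1 2025: 875 + 527 + 202 = 1,604 (over)
7 windows exceed the threshold.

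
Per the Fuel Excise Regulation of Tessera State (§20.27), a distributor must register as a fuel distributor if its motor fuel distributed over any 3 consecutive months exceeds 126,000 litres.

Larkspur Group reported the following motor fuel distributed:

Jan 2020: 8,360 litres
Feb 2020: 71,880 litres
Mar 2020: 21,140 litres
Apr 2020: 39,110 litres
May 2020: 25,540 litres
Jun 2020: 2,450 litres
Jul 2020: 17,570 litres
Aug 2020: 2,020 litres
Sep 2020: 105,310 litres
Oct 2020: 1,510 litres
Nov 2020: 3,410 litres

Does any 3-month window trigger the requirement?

Jan 2020–Mar 2020: 8,360 litres + 71,880 litres + 21,140 litres = 101,380 litres (under)
Feb 2020–Apr 2020: 71,880 litres + 21,140 litres + 39,110 litres = 132,130 litres (over)
Mar 2020–May 2020: 21,140 litres + 39,110 litres + 25,540 litres = 85,790 litres (under)
Apr 2020–Jun 2020: 39,110 litres + 25,540 litres + 2,450 litres = 67,100 litres (under)
May 2020–Jul 2020: 25,540 litres + 2,450 litres + 17,570 litres = 45,560 litres (under)
Jun 2020–Aug 2020: 2,450 litres + 17,570 litres + 2,020 litres = 22,040 litres (under)
Jul 2020–Sep 2020: 17,570 litres + 2,020 litres + 105,310 litres = 124,900 litres (under)
Aug 2020–Oct 2020: 2,020 litres + 105,310 litres + 1,510 litres = 108,840 litres (under)
Sep 2020–Nov 2020: 105,310 litres + 1,510 litres + 3,410 litres = 110,230 litres (under)
At least one window exceeds 126,000 litres.

Yes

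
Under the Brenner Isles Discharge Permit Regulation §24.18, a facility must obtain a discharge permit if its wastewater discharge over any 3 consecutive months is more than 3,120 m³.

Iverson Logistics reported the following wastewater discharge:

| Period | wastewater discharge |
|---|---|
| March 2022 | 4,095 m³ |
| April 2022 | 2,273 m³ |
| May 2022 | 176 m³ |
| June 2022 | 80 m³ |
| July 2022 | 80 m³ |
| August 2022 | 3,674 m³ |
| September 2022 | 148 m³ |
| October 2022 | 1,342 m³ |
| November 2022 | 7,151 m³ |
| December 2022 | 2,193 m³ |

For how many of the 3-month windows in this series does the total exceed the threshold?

March 2022–May 2022: 4,095 m³ + 2,273 m³ + 176 m³ = 6,544 m³ (over)
April 2022–June 2022: 2,273 m³ + 176 m³ + 80 m³ = 2,529 m³ (under)
May 2022–July 2022: 176 m³ + 80 m³ + 80 m³ = 336 m³ (under)
June 2022–August 2022: 80 m³ + 80 m³ + 3,674 m³ = 3,834 m³ (over)
July 2022–September 2022: 80 m³ + 3,674 m³ + 148 m³ = 3,902 m³ (over)
August 2022–October 2022: 3,674 m³ + 148 m³ + 1,342 m³ = 5,164 m³ (over)
September 2022–November 2022: 148 m³ + 1,342 m³ + 7,151 m³ = 8,641 m³ (over)
October 2022–December 2022: 1,342 m³ + 7,151 m³ + 2,193 m³ = 10,686 m³ (over)
6 windows exceed the threshold.

6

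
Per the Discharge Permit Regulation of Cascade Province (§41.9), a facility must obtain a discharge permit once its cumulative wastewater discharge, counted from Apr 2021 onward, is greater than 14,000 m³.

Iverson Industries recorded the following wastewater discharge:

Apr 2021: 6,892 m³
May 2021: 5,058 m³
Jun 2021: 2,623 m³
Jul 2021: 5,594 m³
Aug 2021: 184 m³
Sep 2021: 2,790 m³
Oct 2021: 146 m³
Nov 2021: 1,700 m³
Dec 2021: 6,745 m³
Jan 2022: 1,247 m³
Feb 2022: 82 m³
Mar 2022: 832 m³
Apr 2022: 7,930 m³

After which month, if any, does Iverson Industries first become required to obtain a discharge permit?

Jun 2021

Through Apr 2021: 6,892 m³
Through May 2021: 11,950 m³
Through Jun 2021: 14,573 m³ ← exceeds threshold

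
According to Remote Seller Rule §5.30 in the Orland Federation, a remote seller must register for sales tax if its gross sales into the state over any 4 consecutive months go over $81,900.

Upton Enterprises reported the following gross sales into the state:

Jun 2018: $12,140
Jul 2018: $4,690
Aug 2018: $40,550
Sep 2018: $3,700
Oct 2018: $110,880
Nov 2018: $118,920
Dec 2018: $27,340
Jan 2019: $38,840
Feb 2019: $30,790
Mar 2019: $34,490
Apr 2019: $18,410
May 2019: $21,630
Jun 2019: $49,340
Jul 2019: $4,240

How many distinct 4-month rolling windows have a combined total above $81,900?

Jun 2018–Sep 2018: $12,140 + $4,690 + $40,550 + $3,700 = $61,080 (under)
Jul 2018–Oct 2018: $4,690 + $40,550 + $3,700 + $110,880 = $159,820 (over)
Aug 2018–Nov 2018: $40,550 + $3,700 + $110,880 + $118,920 = $274,050 (over)
Sep 2018–Dec 2018: $3,700 + $110,880 + $118,920 + $27,340 = $260,840 (over)
Oct 2018–Jan 2019: $110,880 + $118,920 + $27,340 + $38,840 = $295,980 (over)
Nov 2018–Feb 2019: $118,920 + $27,340 + $38,840 + $30,790 = $215,890 (over)
Dec 2018–Mar 2019: $27,340 + $38,840 + $30,790 + $34,490 = $131,460 (over)
Jan 2019–Apr 2019: $38,840 + $30,790 + $34,490 + $18,410 = $122,530 (over)
Feb 2019–May 2019: $30,790 + $34,490 + $18,410 + $21,630 = $105,320 (over)
Mar 2019–Jun 2019: $34,490 + $18,410 + $21,630 + $49,340 = $123,870 (over)
Apr 2019–Jul 2019: $18,410 + $21,630 + $49,340 + $4,240 = $93,620 (over)
10 windows exceed the threshold.

10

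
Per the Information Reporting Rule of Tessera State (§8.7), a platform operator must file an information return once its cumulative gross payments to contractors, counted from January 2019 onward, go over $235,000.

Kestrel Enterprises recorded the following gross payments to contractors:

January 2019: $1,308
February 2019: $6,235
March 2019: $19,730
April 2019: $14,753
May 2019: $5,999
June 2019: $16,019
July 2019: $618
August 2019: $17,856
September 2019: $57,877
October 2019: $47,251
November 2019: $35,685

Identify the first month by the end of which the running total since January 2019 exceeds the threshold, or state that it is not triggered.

Through January 2019: $1,308
Through February 2019: $7,543
Through March 2019: $27,273
Through April 2019: $42,026
Through May 2019: $48,025
Through June 2019: $64,044
Through July 2019: $64,662
Through August 2019: $82,518
Through September 2019: $140,395
Through October 2019: $187,646
Through November 2019: $223,331
Final cumulative total $223,331 ≤ $235,000; the threshold is never exceeded.

Not triggered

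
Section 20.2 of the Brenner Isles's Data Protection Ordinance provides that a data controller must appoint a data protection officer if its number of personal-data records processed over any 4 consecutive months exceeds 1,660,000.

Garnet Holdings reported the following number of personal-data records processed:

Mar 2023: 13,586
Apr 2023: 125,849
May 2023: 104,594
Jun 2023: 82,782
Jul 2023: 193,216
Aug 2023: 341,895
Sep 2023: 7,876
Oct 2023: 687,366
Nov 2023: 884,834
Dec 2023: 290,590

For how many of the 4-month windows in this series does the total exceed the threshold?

Mar 2023–Jun 2023: 13,586 + 125,849 + 104,594 + 82,782 = 326,811 (under)
Apr 2023–Jul 2023: 125,849 + 104,594 + 82,782 + 193,216 = 506,441 (under)
May 2023–Aug 2023: 104,594 + 82,782 + 193,216 + 341,895 = 722,487 (under)
Jun 2023–Sep 2023: 82,782 + 193,216 + 341,895 + 7,876 = 625,769 (under)
Jul 2023–Oct 2023: 193,216 + 341,895 + 7,876 + 687,366 = 1,230,353 (under)
Aug 2023–Nov 2023: 341,895 + 7,876 + 687,366 + 884,834 = 1,921,971 (over)
Sep 2023–Dec 2023: 7,876 + 687,366 + 884,834 + 290,590 = 1,870,666 (over)
2 windows exceed the threshold.

2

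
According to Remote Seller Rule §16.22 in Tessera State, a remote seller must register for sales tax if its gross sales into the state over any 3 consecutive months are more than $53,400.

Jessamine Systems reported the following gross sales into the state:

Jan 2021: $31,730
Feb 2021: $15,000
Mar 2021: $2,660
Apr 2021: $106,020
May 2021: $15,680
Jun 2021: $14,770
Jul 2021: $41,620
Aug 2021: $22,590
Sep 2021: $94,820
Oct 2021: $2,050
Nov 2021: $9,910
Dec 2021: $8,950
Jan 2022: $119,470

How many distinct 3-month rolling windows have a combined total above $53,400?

9

Jan 2021–Mar 2021: $31,730 + $15,000 + $2,660 = $49,390 (under)
Feb 2021–Apr 2021: $15,000 + $2,660 + $106,020 = $123,680 (over)
Mar 2021–May 2021: $2,660 + $106,020 + $15,680 = $124,360 (over)
Apr 2021–Jun 2021: $106,020 + $15,680 + $14,770 = $136,470 (over)
May 2021–Jul 2021: $15,680 + $14,770 + $41,620 = $72,070 (over)
Jun 2021–Aug 2021: $14,770 + $41,620 + $22,590 = $78,980 (over)
Jul 2021–Sep 2021: $41,620 + $22,590 + $94,820 = $159,030 (over)
Aug 2021–Oct 2021: $22,590 + $94,820 + $2,050 = $119,460 (over)
Sep 2021–Nov 2021: $94,820 + $2,050 + $9,910 = $106,780 (over)
Oct 2021–Dec 2021: $2,050 + $9,910 + $8,950 = $20,910 (under)
Nov 2021–Jan 2022: $9,910 + $8,950 + $119,470 = $138,330 (over)
9 windows exceed the threshold.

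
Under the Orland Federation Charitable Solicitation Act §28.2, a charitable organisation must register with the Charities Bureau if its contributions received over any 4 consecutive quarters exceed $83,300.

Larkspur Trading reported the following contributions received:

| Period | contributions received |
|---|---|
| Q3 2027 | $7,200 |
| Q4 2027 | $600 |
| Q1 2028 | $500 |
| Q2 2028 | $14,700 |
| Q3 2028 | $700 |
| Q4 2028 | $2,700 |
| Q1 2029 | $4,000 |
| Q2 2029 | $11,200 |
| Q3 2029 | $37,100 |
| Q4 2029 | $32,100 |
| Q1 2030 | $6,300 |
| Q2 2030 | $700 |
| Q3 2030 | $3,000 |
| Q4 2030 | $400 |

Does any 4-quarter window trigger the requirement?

Yes

Q3 2027–Q2 2028: $7,200 + $600 + $500 + $14,700 = $23,000 (under)
Q4 2027–Q3 2028: $600 + $500 + $14,700 + $700 = $16,500 (under)
Q1 2028–Q4 2028: $500 + $14,700 + $700 + $2,700 = $18,600 (under)
Q2 2028–Q1 2029: $14,700 + $700 + $2,700 + $4,000 = $22,100 (under)
Q3 2028–Q2 2029: $700 + $2,700 + $4,000 + $11,200 = $18,600 (under)
Q4 2028–Q3 2029: $2,700 + $4,000 + $11,200 + $37,100 = $55,000 (under)
Q1 2029–Q4 2029: $4,000 + $11,200 + $37,100 + $32,100 = $84,400 (over)
Q2 2029–Q1 2030: $11,200 + $37,100 + $32,100 + $6,300 = $86,700 (over)
Q3 2029–Q2 2030: $37,100 + $32,100 + $6,300 + $700 = $76,200 (under)
Q4 2029–Q3 2030: $32,100 + $6,300 + $700 + $3,000 = $42,100 (under)
Q1 2030–Q4 2030: $6,300 + $700 + $3,000 + $400 = $10,400 (under)
At least one window exceeds $83,300.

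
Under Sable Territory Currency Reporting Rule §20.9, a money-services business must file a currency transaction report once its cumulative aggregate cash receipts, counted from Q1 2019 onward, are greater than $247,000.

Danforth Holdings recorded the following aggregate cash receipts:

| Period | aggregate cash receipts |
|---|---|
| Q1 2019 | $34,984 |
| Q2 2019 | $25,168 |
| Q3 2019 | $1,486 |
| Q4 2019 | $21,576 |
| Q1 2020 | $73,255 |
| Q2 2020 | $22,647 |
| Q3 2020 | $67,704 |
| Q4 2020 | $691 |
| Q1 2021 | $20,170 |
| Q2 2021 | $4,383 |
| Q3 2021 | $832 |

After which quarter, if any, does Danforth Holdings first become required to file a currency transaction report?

Q4 2020

Through Q1 2019: $34,984
Through Q2 2019: $60,152
Through Q3 2019: $61,638
Through Q4 2019: $83,214
Through Q1 2020: $156,469
Through Q2 2020: $179,116
Through Q3 2020: $246,820
Through Q4 2020: $247,511 ← exceeds threshold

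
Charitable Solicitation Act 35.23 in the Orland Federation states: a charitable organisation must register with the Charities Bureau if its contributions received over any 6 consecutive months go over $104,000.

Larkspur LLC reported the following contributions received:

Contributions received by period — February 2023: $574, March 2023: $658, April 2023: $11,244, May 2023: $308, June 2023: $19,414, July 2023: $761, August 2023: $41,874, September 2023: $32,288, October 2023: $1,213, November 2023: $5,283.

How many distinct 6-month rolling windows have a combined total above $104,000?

1

February 2023–July 2023: $574 + $658 + $11,244 + $308 + $19,414 + $761 = $32,959 (under)
March 2023–August 2023: $658 + $11,244 + $308 + $19,414 + $761 + $41,874 = $74,259 (under)
April 2023–September 2023: $11,244 + $308 + $19,414 + $761 + $41,874 + $32,288 = $105,889 (over)
May 2023–October 2023: $308 + $19,414 + $761 + $41,874 + $32,288 + $1,213 = $95,858 (under)
June 2023–November 2023: $19,414 + $761 + $41,874 + $32,288 + $1,213 + $5,283 = $100,833 (under)
1 window exceeds the threshold.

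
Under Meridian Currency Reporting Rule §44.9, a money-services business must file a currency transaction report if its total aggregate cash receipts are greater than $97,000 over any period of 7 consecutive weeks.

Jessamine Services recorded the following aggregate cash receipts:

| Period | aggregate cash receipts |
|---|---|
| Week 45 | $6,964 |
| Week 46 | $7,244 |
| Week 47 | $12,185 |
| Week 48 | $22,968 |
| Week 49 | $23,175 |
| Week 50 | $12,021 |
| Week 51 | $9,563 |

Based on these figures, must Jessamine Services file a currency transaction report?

No

Total aggregate cash receipts: $6,964 + $7,244 + $12,185 + $22,968 + $23,175 + $12,021 + $9,563 = $94,120.
$94,120 ≤ $97,000, so the threshold is not exceeded.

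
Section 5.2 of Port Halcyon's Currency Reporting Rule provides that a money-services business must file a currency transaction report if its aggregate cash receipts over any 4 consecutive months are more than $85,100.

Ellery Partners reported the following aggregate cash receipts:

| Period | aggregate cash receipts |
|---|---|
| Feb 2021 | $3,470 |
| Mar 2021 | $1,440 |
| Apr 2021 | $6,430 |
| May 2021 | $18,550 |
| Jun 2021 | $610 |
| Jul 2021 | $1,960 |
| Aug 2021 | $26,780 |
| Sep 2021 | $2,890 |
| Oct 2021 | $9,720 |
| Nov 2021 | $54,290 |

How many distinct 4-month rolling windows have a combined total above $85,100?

1

Feb 2021–May 2021: $3,470 + $1,440 + $6,430 + $18,550 = $29,890 (under)
Mar 2021–Jun 2021: $1,440 + $6,430 + $18,550 + $610 = $27,030 (under)
Apr 2021–Jul 2021: $6,430 + $18,550 + $610 + $1,960 = $27,550 (under)
May 2021–Aug 2021: $18,550 + $610 + $1,960 + $26,780 = $47,900 (under)
Jun 2021–Sep 2021: $610 + $1,960 + $26,780 + $2,890 = $32,240 (under)
Jul 2021–Oct 2021: $1,960 + $26,780 + $2,890 + $9,720 = $41,350 (under)
Aug 2021–Nov 2021: $26,780 + $2,890 + $9,720 + $54,290 = $93,680 (over)
1 window exceeds the threshold.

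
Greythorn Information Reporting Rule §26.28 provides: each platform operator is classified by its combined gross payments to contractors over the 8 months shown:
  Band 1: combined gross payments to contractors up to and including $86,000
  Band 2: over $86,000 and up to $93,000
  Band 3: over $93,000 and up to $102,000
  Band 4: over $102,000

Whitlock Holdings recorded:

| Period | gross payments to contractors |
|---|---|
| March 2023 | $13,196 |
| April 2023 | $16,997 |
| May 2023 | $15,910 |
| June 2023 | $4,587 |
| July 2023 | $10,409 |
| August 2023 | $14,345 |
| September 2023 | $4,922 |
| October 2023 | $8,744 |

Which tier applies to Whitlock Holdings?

Band 2

Combined gross payments to contractors: $13,196 + $16,997 + $15,910 + $4,587 + $10,409 + $14,345 + $4,922 + $8,744 = $89,110.
$86,000 < $89,110 ≤ $93,000, so Band 2 applies.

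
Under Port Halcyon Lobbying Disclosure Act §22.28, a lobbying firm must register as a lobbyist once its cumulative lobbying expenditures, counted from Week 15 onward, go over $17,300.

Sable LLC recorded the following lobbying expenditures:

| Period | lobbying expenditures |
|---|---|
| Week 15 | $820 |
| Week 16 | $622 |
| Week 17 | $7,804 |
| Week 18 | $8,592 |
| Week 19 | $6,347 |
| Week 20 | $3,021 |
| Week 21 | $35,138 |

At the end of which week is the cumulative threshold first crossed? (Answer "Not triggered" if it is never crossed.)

Through Week 15: $820
Through Week 16: $1,442
Through Week 17: $9,246
Through Week 18: $17,838 ← exceeds threshold

Week 18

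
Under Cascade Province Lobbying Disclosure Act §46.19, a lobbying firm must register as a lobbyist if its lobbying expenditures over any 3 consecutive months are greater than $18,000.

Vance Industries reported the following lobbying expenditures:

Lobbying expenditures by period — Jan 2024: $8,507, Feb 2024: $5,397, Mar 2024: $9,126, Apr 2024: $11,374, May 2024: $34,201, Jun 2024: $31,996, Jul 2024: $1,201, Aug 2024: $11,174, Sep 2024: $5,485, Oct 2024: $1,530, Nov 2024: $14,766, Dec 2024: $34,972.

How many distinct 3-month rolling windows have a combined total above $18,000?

Jan 2024–Mar 2024: $8,507 + $5,397 + $9,126 = $23,030 (over)
Feb 2024–Apr 2024: $5,397 + $9,126 + $11,374 = $25,897 (over)
Mar 2024–May 2024: $9,126 + $11,374 + $34,201 = $54,701 (over)
Apr 2024–Jun 2024: $11,374 + $34,201 + $31,996 = $77,571 (over)
May 2024–Jul 2024: $34,201 + $31,996 + $1,201 = $67,398 (over)
Jun 2024–Aug 2024: $31,996 + $1,201 + $11,174 = $44,371 (over)
Jul 2024–Sep 2024: $1,201 + $11,174 + $5,485 = $17,860 (under)
Aug 2024–Oct 2024: $11,174 + $5,485 + $1,530 = $18,189 (over)
Sep 2024–Nov 2024: $5,485 + $1,530 + $14,766 = $21,781 (over)
Oct 2024–Dec 2024: $1,530 + $14,766 + $34,972 = $51,268 (over)
9 windows exceed the threshold.

9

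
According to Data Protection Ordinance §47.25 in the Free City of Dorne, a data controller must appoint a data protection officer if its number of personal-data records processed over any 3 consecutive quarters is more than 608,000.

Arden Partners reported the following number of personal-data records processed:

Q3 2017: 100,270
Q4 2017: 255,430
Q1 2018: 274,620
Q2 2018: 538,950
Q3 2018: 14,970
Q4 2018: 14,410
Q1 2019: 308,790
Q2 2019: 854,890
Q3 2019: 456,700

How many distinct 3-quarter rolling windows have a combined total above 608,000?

Q3 2017–Q1 2018: 100,270 + 255,430 + 274,620 = 630,320 (over)
Q4 2017–Q2 2018: 255,430 + 274,620 + 538,950 = 1,069,000 (over)
Q1 2018–Q3 2018: 274,620 + 538,950 + 14,970 = 828,540 (over)
Q2 2018–Q4 2018: 538,950 + 14,970 + 14,410 = 568,330 (under)
Q3 2018–Q1 2019: 14,970 + 14,410 + 308,790 = 338,170 (under)
Q4 2018–Q2 2019: 14,410 + 308,790 + 854,890 = 1,178,090 (over)
Q1 2019–Q3 2019: 308,790 + 854,890 + 456,700 = 1,620,380 (over)
5 windows exceed the threshold.

5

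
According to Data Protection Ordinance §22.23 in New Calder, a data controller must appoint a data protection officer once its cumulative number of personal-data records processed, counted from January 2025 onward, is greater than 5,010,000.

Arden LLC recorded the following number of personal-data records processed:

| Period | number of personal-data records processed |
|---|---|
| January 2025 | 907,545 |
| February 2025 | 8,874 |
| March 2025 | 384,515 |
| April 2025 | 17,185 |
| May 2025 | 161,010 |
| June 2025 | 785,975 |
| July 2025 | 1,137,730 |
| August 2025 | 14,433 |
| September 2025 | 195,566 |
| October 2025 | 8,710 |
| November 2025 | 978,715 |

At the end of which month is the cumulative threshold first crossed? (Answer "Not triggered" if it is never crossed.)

Through January 2025: 907,545
Through February 2025: 916,419
Through March 2025: 1,300,934
Through April 2025: 1,318,119
Through May 2025: 1,479,129
Through June 2025: 2,265,104
Through July 2025: 3,402,834
Through August 2025: 3,417,267
Through September 2025: 3,612,833
Through October 2025: 3,621,543
Through November 2025: 4,600,258
Final cumulative total 4,600,258 ≤ 5,010,000; the threshold is never exceeded.

Not triggered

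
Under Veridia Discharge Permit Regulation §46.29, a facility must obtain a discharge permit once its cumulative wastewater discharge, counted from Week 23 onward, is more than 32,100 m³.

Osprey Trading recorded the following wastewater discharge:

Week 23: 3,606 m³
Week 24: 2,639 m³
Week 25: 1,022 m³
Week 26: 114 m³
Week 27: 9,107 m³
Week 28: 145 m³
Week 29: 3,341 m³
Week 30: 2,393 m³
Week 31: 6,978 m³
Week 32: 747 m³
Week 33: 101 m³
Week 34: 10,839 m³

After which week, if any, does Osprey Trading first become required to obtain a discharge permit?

Through Week 23: 3,606 m³
Through Week 24: 6,245 m³
Through Week 25: 7,267 m³
Through Week 26: 7,381 m³
Through Week 27: 16,488 m³
Through Week 28: 16,633 m³
Through Week 29: 19,974 m³
Through Week 30: 22,367 m³
Through Week 31: 29,345 m³
Through Week 32: 30,092 m³
Through Week 33: 30,193 m³
Through Week 34: 41,032 m³ ← exceeds threshold

Week 34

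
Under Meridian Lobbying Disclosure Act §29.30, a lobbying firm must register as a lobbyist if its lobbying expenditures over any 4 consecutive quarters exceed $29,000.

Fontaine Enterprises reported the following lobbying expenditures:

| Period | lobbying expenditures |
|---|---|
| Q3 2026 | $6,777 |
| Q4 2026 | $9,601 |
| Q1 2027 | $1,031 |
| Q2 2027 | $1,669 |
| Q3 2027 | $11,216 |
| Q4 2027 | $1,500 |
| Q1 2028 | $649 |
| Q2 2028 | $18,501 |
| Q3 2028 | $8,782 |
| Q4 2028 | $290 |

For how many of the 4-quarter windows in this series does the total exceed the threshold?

2

Q3 2026–Q2 2027: $6,777 + $9,601 + $1,031 + $1,669 = $19,078 (under)
Q4 2026–Q3 2027: $9,601 + $1,031 + $1,669 + $11,216 = $23,517 (under)
Q1 2027–Q4 2027: $1,031 + $1,669 + $11,216 + $1,500 = $15,416 (under)
Q2 2027–Q1 2028: $1,669 + $11,216 + $1,500 + $649 = $15,034 (under)
Q3 2027–Q2 2028: $11,216 + $1,500 + $649 + $18,501 = $31,866 (over)
Q4 2027–Q3 2028: $1,500 + $649 + $18,501 + $8,782 = $29,432 (over)
Q1 2028–Q4 2028: $649 + $18,501 + $8,782 + $290 = $28,222 (under)
2 windows exceed the threshold.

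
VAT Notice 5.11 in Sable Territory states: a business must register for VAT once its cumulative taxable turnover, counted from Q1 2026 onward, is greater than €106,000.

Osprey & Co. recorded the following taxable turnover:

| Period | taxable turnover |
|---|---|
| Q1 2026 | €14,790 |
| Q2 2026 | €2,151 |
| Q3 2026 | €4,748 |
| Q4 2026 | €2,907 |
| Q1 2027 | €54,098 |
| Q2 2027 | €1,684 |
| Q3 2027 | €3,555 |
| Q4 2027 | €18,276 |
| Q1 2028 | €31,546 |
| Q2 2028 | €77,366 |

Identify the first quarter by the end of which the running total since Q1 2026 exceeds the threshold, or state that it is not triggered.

Through Q1 2026: €14,790
Through Q2 2026: €16,941
Through Q3 2026: €21,689
Through Q4 2026: €24,596
Through Q1 2027: €78,694
Through Q2 2027: €80,378
Through Q3 2027: €83,933
Through Q4 2027: €102,209
Through Q1 2028: €133,755 ← exceeds threshold

Q1 2028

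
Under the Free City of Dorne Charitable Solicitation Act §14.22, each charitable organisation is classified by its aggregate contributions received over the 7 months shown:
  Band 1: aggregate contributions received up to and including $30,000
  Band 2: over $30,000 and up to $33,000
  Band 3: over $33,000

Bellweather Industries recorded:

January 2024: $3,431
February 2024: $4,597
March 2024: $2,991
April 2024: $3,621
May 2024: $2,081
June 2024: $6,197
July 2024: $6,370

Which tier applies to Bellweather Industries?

Band 1

Aggregate contributions received: $3,431 + $4,597 + $2,991 + $3,621 + $2,081 + $6,197 + $6,370 = $29,288.
$29,288 ≤ $30,000, so Band 1 applies.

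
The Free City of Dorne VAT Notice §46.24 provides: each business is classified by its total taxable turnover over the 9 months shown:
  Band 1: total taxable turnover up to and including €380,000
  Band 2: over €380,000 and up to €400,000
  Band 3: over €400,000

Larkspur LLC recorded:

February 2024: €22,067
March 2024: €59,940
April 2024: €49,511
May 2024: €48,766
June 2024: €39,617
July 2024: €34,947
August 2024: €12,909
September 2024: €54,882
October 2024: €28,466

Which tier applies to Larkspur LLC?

Total taxable turnover: €22,067 + €59,940 + €49,511 + €48,766 + €39,617 + €34,947 + €12,909 + €54,882 + €28,466 = €351,105.
€351,105 ≤ €380,000, so Band 1 applies.

Band 1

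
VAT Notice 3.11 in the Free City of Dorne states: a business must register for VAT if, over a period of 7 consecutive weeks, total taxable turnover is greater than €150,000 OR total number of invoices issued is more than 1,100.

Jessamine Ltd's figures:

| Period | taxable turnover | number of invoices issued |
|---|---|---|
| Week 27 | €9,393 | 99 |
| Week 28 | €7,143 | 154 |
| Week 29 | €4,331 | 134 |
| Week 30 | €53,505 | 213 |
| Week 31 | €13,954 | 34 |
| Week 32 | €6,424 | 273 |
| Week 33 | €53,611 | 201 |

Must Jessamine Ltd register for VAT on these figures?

Total taxable turnover: €9,393 + €7,143 + €4,331 + €53,505 + €13,954 + €6,424 + €53,611 = €148,361 (≤ €150,000).
Total number of invoices issued: 99 + 154 + 134 + 213 + 34 + 273 + 201 = 1,108 (> 1,100).
The test is 'or': at least one threshold is exceeded.

Yes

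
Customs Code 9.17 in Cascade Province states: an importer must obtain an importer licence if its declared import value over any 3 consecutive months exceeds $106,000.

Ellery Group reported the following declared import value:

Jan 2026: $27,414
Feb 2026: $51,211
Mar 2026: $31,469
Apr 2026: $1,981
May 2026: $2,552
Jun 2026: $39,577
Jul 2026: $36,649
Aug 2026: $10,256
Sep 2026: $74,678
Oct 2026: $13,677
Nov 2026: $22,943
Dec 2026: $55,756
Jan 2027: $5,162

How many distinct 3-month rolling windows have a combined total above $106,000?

Jan 2026–Mar 2026: $27,414 + $51,211 + $31,469 = $110,094 (over)
Feb 2026–Apr 2026: $51,211 + $31,469 + $1,981 = $84,661 (under)
Mar 2026–May 2026: $31,469 + $1,981 + $2,552 = $36,002 (under)
Apr 2026–Jun 2026: $1,981 + $2,552 + $39,577 = $44,110 (under)
May 2026–Jul 2026: $2,552 + $39,577 + $36,649 = $78,778 (under)
Jun 2026–Aug 2026: $39,577 + $36,649 + $10,256 = $86,482 (under)
Jul 2026–Sep 2026: $36,649 + $10,256 + $74,678 = $121,583 (over)
Aug 2026–Oct 2026: $10,256 + $74,678 + $13,677 = $98,611 (under)
Sep 2026–Nov 2026: $74,678 + $13,677 + $22,943 = $111,298 (over)
Oct 2026–Dec 2026: $13,677 + $22,943 + $55,756 = $92,376 (under)
Nov 2026–Jan 2027: $22,943 + $55,756 + $5,162 = $83,861 (under)
3 windows exceed the threshold.

3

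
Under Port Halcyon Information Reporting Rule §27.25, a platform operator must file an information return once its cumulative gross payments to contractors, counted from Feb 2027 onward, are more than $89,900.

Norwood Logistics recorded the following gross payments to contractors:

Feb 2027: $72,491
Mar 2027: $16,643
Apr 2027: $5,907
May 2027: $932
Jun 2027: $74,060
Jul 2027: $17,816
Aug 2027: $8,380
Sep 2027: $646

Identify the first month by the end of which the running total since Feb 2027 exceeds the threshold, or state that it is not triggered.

Through Feb 2027: $72,491
Through Mar 2027: $89,134
Through Apr 2027: $95,041 ← exceeds threshold

Apr 2027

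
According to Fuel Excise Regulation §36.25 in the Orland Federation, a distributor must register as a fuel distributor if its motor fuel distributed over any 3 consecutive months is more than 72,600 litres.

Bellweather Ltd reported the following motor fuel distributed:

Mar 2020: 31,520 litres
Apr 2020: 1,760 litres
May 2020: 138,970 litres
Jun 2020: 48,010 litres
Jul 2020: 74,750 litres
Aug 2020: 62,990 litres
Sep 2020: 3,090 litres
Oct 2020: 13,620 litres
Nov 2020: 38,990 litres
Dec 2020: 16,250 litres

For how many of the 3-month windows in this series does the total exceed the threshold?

6

Mar 2020–May 2020: 31,520 litres + 1,760 litres + 138,970 litres = 172,250 litres (over)
Apr 2020–Jun 2020: 1,760 litres + 138,970 litres + 48,010 litres = 188,740 litres (over)
May 2020–Jul 2020: 138,970 litres + 48,010 litres + 74,750 litres = 261,730 litres (over)
Jun 2020–Aug 2020: 48,010 litres + 74,750 litres + 62,990 litres = 185,750 litres (over)
Jul 2020–Sep 2020: 74,750 litres + 62,990 litres + 3,090 litres = 140,830 litres (over)
Aug 2020–Oct 2020: 62,990 litres + 3,090 litres + 13,620 litres = 79,700 litres (over)
Sep 2020–Nov 2020: 3,090 litres + 13,620 litres + 38,990 litres = 55,700 litres (under)
Oct 2020–Dec 2020: 13,620 litres + 38,990 litres + 16,250 litres = 68,860 litres (under)
6 windows exceed the threshold.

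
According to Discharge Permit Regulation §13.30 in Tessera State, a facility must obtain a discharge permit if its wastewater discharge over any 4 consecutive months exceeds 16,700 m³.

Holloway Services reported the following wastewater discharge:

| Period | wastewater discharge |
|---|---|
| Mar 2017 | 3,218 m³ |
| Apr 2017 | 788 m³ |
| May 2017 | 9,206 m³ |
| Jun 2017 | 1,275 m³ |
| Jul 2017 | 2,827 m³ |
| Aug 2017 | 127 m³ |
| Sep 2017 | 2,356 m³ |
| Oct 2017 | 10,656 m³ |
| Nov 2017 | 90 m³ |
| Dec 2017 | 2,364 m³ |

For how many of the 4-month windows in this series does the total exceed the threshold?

Mar 2017–Jun 2017: 3,218 m³ + 788 m³ + 9,206 m³ + 1,275 m³ = 14,487 m³ (under)
Apr 2017–Jul 2017: 788 m³ + 9,206 m³ + 1,275 m³ + 2,827 m³ = 14,096 m³ (under)
May 2017–Aug 2017: 9,206 m³ + 1,275 m³ + 2,827 m³ + 127 m³ = 13,435 m³ (under)
Jun 2017–Sep 2017: 1,275 m³ + 2,827 m³ + 127 m³ + 2,356 m³ = 6,585 m³ (under)
Jul 2017–Oct 2017: 2,827 m³ + 127 m³ + 2,356 m³ + 10,656 m³ = 15,966 m³ (under)
Aug 2017–Nov 2017: 127 m³ + 2,356 m³ + 10,656 m³ + 90 m³ = 13,229 m³ (under)
Sep 2017–Dec 2017: 2,356 m³ + 10,656 m³ + 90 m³ + 2,364 m³ = 15,466 m³ (under)
0 windows exceed the threshold.

0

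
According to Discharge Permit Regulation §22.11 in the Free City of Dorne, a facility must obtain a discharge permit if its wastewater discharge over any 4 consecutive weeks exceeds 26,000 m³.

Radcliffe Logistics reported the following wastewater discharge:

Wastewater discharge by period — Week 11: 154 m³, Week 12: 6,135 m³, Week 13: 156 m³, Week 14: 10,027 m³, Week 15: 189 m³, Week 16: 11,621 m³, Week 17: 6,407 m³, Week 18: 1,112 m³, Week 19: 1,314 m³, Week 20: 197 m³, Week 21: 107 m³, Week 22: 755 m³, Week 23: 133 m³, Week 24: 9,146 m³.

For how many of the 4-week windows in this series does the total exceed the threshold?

Week 11–Week 14: 154 m³ + 6,135 m³ + 156 m³ + 10,027 m³ = 16,472 m³ (under)
Week 12–Week 15: 6,135 m³ + 156 m³ + 10,027 m³ + 189 m³ = 16,507 m³ (under)
Week 13–Week 16: 156 m³ + 10,027 m³ + 189 m³ + 11,621 m³ = 21,993 m³ (under)
Week 14–Week 17: 10,027 m³ + 189 m³ + 11,621 m³ + 6,407 m³ = 28,244 m³ (over)
Week 15–Week 18: 189 m³ + 11,621 m³ + 6,407 m³ + 1,112 m³ = 19,329 m³ (under)
Week 16–Week 19: 11,621 m³ + 6,407 m³ + 1,112 m³ + 1,314 m³ = 20,454 m³ (under)
Week 17–Week 20: 6,407 m³ + 1,112 m³ + 1,314 m³ + 197 m³ = 9,030 m³ (under)
Week 18–Week 21: 1,112 m³ + 1,314 m³ + 197 m³ + 107 m³ = 2,730 m³ (under)
Week 19–Week 22: 1,314 m³ + 197 m³ + 107 m³ + 755 m³ = 2,373 m³ (under)
Week 20–Week 23: 197 m³ + 107 m³ + 755 m³ + 133 m³ = 1,192 m³ (under)
Week 21–Week 24: 107 m³ + 755 m³ + 133 m³ + 9,146 m³ = 10,141 m³ (under)
1 window exceeds the threshold.

1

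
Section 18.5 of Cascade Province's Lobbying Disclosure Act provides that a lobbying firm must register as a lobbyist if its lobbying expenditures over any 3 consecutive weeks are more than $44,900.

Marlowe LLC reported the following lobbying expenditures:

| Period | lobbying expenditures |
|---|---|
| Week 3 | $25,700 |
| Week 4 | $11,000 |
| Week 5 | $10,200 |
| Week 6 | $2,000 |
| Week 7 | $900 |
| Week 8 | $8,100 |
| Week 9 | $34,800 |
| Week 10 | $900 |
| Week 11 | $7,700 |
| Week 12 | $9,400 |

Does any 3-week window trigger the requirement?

Yes

Week 3–Week 5: $25,700 + $11,000 + $10,200 = $46,900 (over)
Week 4–Week 6: $11,000 + $10,200 + $2,000 = $23,200 (under)
Week 5–Week 7: $10,200 + $2,000 + $900 = $13,100 (under)
Week 6–Week 8: $2,000 + $900 + $8,100 = $11,000 (under)
Week 7–Week 9: $900 + $8,100 + $34,800 = $43,800 (under)
Week 8–Week 10: $8,100 + $34,800 + $900 = $43,800 (under)
Week 9–Week 11: $34,800 + $900 + $7,700 = $43,400 (under)
Week 10–Week 12: $900 + $7,700 + $9,400 = $18,000 (under)
At least one window exceeds $44,900.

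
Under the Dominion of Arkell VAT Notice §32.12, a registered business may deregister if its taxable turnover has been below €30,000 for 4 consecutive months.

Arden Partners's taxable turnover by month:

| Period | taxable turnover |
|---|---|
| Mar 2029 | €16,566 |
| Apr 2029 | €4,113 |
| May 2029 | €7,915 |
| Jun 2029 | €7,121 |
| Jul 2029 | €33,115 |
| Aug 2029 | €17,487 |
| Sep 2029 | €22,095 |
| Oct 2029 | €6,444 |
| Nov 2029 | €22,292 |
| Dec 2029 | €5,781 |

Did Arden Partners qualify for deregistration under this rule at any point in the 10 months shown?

Months below €30,000: Mar 2029, Apr 2029, May 2029, Jun 2029, Aug 2029, Sep 2029, Oct 2029, Nov 2029, Dec 2029.
Longest run of consecutive months below the threshold: 5.
5 ≥ 4, so Arden Partners became eligible.

Yes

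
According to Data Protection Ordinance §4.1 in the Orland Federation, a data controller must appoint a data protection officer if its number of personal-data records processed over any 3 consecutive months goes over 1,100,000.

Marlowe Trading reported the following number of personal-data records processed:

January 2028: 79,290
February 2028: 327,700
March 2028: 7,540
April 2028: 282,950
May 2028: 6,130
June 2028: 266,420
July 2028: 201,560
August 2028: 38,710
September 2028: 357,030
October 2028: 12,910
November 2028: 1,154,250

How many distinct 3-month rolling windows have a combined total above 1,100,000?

1

January 2028–March 2028: 79,290 + 327,700 + 7,540 = 414,530 (under)
February 2028–April 2028: 327,700 + 7,540 + 282,950 = 618,190 (under)
March 2028–May 2028: 7,540 + 282,950 + 6,130 = 296,620 (under)
April 2028–June 2028: 282,950 + 6,130 + 266,420 = 555,500 (under)
May 2028–July 2028: 6,130 + 266,420 + 201,560 = 474,110 (under)
June 2028–August 2028: 266,420 + 201,560 + 38,710 = 506,690 (under)
July 2028–September 2028: 201,560 + 38,710 + 357,030 = 597,300 (under)
August 2028–October 2028: 38,710 + 357,030 + 12,910 = 408,650 (under)
September 2028–November 2028: 357,030 + 12,910 + 1,154,250 = 1,524,190 (over)
1 window exceeds the threshold.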